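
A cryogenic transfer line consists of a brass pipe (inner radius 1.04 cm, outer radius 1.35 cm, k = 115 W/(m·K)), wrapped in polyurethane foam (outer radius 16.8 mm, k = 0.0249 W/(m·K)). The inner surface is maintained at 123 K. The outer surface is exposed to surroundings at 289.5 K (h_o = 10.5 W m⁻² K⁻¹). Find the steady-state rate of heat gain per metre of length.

Resistance network (inner→outer):
  R'_brass = ln(0.0135/0.0104)/(2πk) = 0.2609/(2π·115) = 3.611×10^-4 m·K/W
  R'_polyurethane foam = ln(0.0168/0.0135)/(2πk) = 0.2187/(2π·0.0249) = 1.398 m·K/W
  R'_conv,out = 1/(2πr h) = 1/(2π·0.0168·10.5) = 0.9022 m·K/W
ΣR = 3.611×10^-4 + 1.398 + 0.9022 = 2.301 m·K/W
Q' = ΔT/ΣR = (123 K − 289.5 K)/2.301 = -72.4 W/m
(Negative Q' ⇒ heat flows inward; heat gain = 72.4 W/m.)

Q' = 72.4 W/m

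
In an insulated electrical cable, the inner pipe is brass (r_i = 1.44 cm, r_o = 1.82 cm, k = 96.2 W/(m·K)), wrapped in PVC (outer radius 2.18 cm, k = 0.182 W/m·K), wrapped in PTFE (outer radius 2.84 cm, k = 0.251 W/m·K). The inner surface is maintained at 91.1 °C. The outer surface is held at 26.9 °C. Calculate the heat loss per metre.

Q' = 197 W/m

Resistance network (inner→outer):
  R'_brass = ln(0.0182/0.0144)/(2πk) = 0.2342/(2π·96.2) = 3.875×10^-4 m·K/W
  R'_PVC = ln(0.0218/0.0182)/(2πk) = 0.1805/(2π·0.182) = 0.1578 m·K/W
  R'_PTFE = ln(0.0284/0.0218)/(2πk) = 0.2645/(2π·0.251) = 0.1677 m·K/W
ΣR = 3.875×10^-4 + 0.1578 + 0.1677 = 0.3259 m·K/W
Q' = ΔT/ΣR = (91.1 °C − 26.9 °C)/0.3259 = 197 W/m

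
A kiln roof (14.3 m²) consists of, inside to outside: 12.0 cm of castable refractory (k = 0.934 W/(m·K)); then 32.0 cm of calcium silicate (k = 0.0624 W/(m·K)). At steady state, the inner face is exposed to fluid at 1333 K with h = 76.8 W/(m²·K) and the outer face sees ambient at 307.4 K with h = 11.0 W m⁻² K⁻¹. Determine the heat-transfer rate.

Series thermal resistances, inner to outer:
  R_conv,in = 1/(hA) = 1/(76.8·14.3) = 9.105×10^-4 K/W
  R_castable refractory = L/(kA) = 0.120/(0.934·14.3) = 0.008985 K/W
  R_calcium silicate = L/(kA) = 0.320/(0.0624·14.3) = 0.3586 K/W
  R_conv,out = 1/(hA) = 1/(11.0·14.3) = 0.006357 K/W
ΣR = 9.105×10^-4 + 0.008985 + 0.3586 + 0.006357 = 0.3749 K/W
Q = ΔT/ΣR = (1333 K − 307.4 K)/0.3749 = 2740 W

Q = 2.74 kW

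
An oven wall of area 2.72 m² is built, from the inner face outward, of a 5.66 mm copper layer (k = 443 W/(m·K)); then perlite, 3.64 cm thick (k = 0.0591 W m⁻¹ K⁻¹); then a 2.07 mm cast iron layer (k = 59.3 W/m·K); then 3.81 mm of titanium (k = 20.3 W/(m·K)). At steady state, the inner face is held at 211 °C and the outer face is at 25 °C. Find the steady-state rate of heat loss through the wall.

Q = 821 W

Resistance network (inner→outer):
  R_copper = L/(kA) = 0.00566/(443·2.72) = 4.697×10^-6 K/W
  R_perlite = L/(kA) = 0.0364/(0.0591·2.72) = 0.2264 K/W
  R_cast iron = L/(kA) = 0.00207/(59.3·2.72) = 1.283×10^-5 K/W
  R_titanium = L/(kA) = 0.00381/(20.3·2.72) = 6.900×10^-5 K/W
ΣR = 4.697×10^-6 + 0.2264 + 1.283×10^-5 + 6.900×10^-5 = 0.2265 K/W
Q = ΔT/ΣR = (211 °C − 25 °C)/0.2265 = 821 W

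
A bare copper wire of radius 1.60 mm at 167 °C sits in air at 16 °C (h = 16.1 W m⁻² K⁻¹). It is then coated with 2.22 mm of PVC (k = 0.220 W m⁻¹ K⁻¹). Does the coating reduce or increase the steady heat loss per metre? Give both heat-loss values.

increases: 24.4 → 46.9 W/m

Critical radius for a cylinder: r_cr = k/h = 0.0137 m = 1.37 cm.
Outer radius after coating: r₂ = 0.00160 + 0.00222 = 0.00382 m.
Since r₁ < r_cr and r₂ ≤ r_cr, the coating moves toward the maximum at r_cr — heat loss rises.
Bare: R = 1/(2πr₁h) = 6.178 m·K/W; Q = 151/6.178 = 24.4 W/m.
Coated: R = R_cond + R_conv = 3.217 m·K/W; Q = 151/3.217 = 46.9 W/m.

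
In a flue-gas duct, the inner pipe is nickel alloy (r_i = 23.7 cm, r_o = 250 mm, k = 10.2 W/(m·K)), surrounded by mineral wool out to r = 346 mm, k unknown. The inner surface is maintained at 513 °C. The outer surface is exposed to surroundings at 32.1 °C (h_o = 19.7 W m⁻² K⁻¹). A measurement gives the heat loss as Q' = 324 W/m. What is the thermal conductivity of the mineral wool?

ΣR = ΔT/Q' = |513 − 32.1|/324 = 1.484 m·K/W
Known resistances:
  R'_nickel alloy = ln(0.250/0.237)/(2πk) = 0.05340/(2π·10.2) = 8.332×10^-4 m·K/W
  R'_conv,out = 1/(2πr h) = 1/(2π·0.346·19.7) = 0.02335 m·K/W
R_mineral wool = ΣR − ΣR_known = 1.484 − 0.02418 = 1.460 m·K/W
ln(r₂/r₁)/(2πk) = 1.460 ⇒ k = 0.3250/(2π·1.460) = 0.0354 W/m·K

k = 0.0354 W/m·K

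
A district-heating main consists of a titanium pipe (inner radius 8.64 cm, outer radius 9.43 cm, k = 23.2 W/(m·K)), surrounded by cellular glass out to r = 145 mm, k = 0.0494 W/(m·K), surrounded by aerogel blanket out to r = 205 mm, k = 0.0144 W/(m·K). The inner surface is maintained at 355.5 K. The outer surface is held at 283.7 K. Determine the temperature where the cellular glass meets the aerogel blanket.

T = 336.4 K

Series thermal resistances, inner to outer:
  R'_titanium = ln(0.0943/0.0864)/(2πk) = 0.08749/(2π·23.2) = 6.002×10^-4 m·K/W
  R'_cellular glass = ln(0.145/0.0943)/(2πk) = 0.4303/(2π·0.0494) = 1.386 m·K/W
  R'_aerogel blanket = ln(0.205/0.145)/(2πk) = 0.3463/(2π·0.0144) = 3.827 m·K/W
ΣR = 6.002×10^-4 + 1.386 + 3.827 = 5.214 m·K/W
Q' = ΔT/ΣR = (355.5 K − 283.7 K)/5.214 = 13.77 W/m
From the inner boundary to the cellular glass/aerogel blanket interface, ΣR_partial = 1.387 m·K/W.
T_interface = T_in − Q'·ΣR_partial = 355.5 K − (13.77)(1.387) = 336.4 K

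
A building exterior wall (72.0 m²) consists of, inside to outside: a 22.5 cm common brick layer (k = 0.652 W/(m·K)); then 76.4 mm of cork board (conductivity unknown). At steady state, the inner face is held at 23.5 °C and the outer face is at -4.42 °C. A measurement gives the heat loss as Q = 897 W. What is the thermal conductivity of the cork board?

ΣR = ΔT/Q = |23.5 − -4.42|/897 = 0.03113 K/W
Known resistances:
  R_common brick = L/(kA) = 0.225/(0.652·72.0) = 0.004793 K/W
R_cork board = ΣR − ΣR_known = 0.03113 − 0.004793 = 0.02634 K/W
L/(kA) = 0.02634 ⇒ k = 0.0764/(0.02634·72.0) = 0.0403 W/m·K

k = 0.0403 W/m·K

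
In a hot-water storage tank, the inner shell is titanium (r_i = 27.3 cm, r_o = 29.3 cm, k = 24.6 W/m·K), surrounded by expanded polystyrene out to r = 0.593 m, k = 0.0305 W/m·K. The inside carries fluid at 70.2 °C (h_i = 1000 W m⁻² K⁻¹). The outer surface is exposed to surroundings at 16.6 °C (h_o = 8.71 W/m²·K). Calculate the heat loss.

Treat each layer as a resistance in series:
  R_conv,in = 1/(4πr²h) = 1/(4π·0.273²·1000) = 0.001068 K/W
  R_titanium = (1/0.273 − 1/0.293)/(4πk) = 0.2500/(4π·24.6) = 8.088×10^-4 K/W
  R_expanded polystyrene = (1/0.293 − 1/0.593)/(4πk) = 1.727/(4π·0.0305) = 4.505 K/W
  R_conv,out = 1/(4πr²h) = 1/(4π·0.593²·8.71) = 0.02598 K/W
ΣR = 0.001068 + 8.088×10^-4 + 4.505 + 0.02598 = 4.533 K/W
Q = ΔT/ΣR = (70.2 °C − 16.6 °C)/4.533 = 11.8 W

Q = 11.8 W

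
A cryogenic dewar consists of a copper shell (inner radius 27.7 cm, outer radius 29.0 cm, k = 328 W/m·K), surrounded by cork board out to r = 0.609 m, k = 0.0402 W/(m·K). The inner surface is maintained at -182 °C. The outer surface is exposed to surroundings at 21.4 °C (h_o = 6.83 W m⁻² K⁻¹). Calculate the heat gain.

Treat each layer as a resistance in series:
  R_copper = (1/0.277 − 1/0.290)/(4πk) = 0.1618/(4π·328) = 3.926×10^-5 K/W
  R_cork board = (1/0.290 − 1/0.609)/(4πk) = 1.806/(4π·0.0402) = 3.576 K/W
  R_conv,out = 1/(4πr²h) = 1/(4π·0.609²·6.83) = 0.03141 K/W
ΣR = 3.926×10^-5 + 3.576 + 0.03141 = 3.607 K/W
Q = ΔT/ΣR = (-182 °C − 21.4 °C)/3.607 = -56.4 W
(Negative Q ⇒ heat flows inward; heat gain = 56.4 W.)

Q = 56.4 W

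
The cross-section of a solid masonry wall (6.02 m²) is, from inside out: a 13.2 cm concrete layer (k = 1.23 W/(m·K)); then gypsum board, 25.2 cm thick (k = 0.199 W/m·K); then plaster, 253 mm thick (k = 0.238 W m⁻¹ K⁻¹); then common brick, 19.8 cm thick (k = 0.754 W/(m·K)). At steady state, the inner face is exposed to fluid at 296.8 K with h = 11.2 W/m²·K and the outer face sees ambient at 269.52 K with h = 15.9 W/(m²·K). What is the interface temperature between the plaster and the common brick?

Resistance network (inner→outer):
  R_conv,in = 1/(hA) = 1/(11.2·6.02) = 0.01483 K/W
  R_concrete = L/(kA) = 0.132/(1.23·6.02) = 0.01783 K/W
  R_gypsum board = L/(kA) = 0.252/(0.199·6.02) = 0.2104 K/W
  R_plaster = L/(kA) = 0.253/(0.238·6.02) = 0.1766 K/W
  R_common brick = L/(kA) = 0.198/(0.754·6.02) = 0.04362 K/W
  R_conv,out = 1/(hA) = 1/(15.9·6.02) = 0.01045 K/W
ΣR = 0.01483 + 0.01783 + 0.2104 + 0.1766 + 0.04362 + 0.01045 = 0.4737 K/W
Q = ΔT/ΣR = (296.8 K − 269.52 K)/0.4737 = 57.59 W
From the inner boundary to the plaster/common brick interface, ΣR_partial = 0.4197 K/W.
T_interface = T_in − Q·ΣR_partial = 296.8 K − (57.59)(0.4197) = 272.63 K

T = 272.63 K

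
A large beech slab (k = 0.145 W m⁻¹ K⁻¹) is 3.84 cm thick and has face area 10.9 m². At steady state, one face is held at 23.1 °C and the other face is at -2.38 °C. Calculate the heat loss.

Q = 1050 W

Q = kA·ΔT/L = 0.145 × 10.9 × |23.1 °C − -2.38 °C| / 0.0384 = 1050 W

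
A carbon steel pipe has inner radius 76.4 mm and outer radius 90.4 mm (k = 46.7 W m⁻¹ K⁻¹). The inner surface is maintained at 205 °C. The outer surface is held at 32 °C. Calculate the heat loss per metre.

Q' = 3.02×10^5 W/m

Q' = 2πk·ΔT/ln(r₂/r₁) = 2π × 46.7 × 173 / ln(0.0904/0.0764) = 3.02×10^5 W/m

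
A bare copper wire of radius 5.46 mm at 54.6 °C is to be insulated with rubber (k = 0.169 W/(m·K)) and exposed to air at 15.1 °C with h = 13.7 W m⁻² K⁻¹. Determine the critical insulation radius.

r_cr = 1.23 cm

For a cylinder, r_cr = k_ins/h = 0.169/13.7 = 0.0123 m = 1.23 cm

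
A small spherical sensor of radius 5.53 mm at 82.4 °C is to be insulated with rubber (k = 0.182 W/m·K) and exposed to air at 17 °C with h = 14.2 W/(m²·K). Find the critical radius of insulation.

r_cr = 2.56 cm

For a sphere, r_cr = 2k_ins/h = 2·0.182/14.2 = 0.0256 m = 2.56 cm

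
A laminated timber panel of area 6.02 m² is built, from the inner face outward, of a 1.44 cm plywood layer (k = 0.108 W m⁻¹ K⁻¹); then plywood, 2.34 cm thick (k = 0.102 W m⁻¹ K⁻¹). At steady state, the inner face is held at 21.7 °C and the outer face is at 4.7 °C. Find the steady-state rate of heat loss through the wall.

Series thermal resistances, inner to outer:
  R_plywood = L/(kA) = 0.0144/(0.108·6.02) = 0.02215 K/W
  R_plywood = L/(kA) = 0.0234/(0.102·6.02) = 0.03811 K/W
ΣR = 0.02215 + 0.03811 = 0.06026 K/W
Q = ΔT/ΣR = (21.7 °C − 4.7 °C)/0.06026 = 282 W

Q = 282 W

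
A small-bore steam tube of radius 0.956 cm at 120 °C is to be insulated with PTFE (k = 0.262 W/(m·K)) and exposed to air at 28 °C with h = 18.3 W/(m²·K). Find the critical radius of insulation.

r_cr = 1.43 cm

For a cylinder, r_cr = k_ins/h = 0.262/18.3 = 0.0143 m = 1.43 cm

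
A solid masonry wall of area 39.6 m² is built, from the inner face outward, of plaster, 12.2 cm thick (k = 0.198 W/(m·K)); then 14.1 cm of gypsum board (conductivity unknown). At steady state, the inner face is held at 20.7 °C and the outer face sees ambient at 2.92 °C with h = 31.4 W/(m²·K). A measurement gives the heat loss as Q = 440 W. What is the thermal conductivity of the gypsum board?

ΣR = ΔT/Q = |20.7 − 2.92|/440 = 0.04041 K/W
Known resistances:
  R_plaster = L/(kA) = 0.122/(0.198·39.6) = 0.01556 K/W
  R_conv,out = 1/(hA) = 1/(31.4·39.6) = 8.042×10^-4 K/W
R_gypsum board = ΣR − ΣR_known = 0.04041 − 0.01636 = 0.02405 K/W
L/(kA) = 0.02405 ⇒ k = 0.141/(0.02405·39.6) = 0.148 W/m·K

k = 0.148 W/m·K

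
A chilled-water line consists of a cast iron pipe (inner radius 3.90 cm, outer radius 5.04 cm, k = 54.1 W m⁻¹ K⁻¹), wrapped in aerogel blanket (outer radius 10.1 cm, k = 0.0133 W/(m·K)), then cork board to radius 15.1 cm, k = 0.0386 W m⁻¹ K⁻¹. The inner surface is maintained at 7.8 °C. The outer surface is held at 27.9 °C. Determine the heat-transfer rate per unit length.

Series thermal resistances, inner to outer:
  R'_cast iron = ln(0.0504/0.0390)/(2πk) = 0.2564/(2π·54.1) = 7.544×10^-4 m·K/W
  R'_aerogel blanket = ln(0.101/0.0504)/(2πk) = 0.6951/(2π·0.0133) = 8.318 m·K/W
  R'_cork board = ln(0.151/0.101)/(2πk) = 0.4022/(2π·0.0386) = 1.658 m·K/W
ΣR = 7.544×10^-4 + 8.318 + 1.658 = 9.977 m·K/W
Q' = ΔT/ΣR = (7.8 °C − 27.9 °C)/9.977 = -2.01 W/m
(Negative Q' ⇒ heat flows inward; heat gain = 2.01 W/m.)

Q' = 2.01 W/m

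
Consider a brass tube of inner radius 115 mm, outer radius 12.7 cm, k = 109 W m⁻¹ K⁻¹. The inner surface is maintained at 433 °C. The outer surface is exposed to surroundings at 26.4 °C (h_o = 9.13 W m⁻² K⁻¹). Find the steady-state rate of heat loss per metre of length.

Series thermal resistances, inner to outer:
  R'_brass = ln(0.127/0.115)/(2πk) = 0.09925/(2π·109) = 1.449×10^-4 m·K/W
  R'_conv,out = 1/(2πr h) = 1/(2π·0.127·9.13) = 0.1373 m·K/W
ΣR = 1.449×10^-4 + 0.1373 = 0.1374 m·K/W
Q' = ΔT/ΣR = (433 °C − 26.4 °C)/0.1374 = 2960 W/m

Q' = 2.96 kW/m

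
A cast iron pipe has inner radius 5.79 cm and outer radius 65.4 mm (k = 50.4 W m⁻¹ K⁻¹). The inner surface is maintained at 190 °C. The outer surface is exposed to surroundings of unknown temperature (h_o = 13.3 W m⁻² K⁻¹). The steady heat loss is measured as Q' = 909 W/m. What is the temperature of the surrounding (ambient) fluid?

Series resistances:
  R'_cast iron = ln(0.0654/0.0579)/(2πk) = 0.1218/(2π·50.4) = 3.846×10^-4 m·K/W
  R'_conv,out = 1/(2πr h) = 1/(2π·0.0654·13.3) = 0.1830 m·K/W
ΣR = 0.1834 m·K/W
ΔT = Q'·ΣR = 909 × 0.1834 = 166.7 K
Heat flows outward, so T_out = T_in − ΔT = 190 − 166.7 = 23.3 °C

T_out = 23.3 °C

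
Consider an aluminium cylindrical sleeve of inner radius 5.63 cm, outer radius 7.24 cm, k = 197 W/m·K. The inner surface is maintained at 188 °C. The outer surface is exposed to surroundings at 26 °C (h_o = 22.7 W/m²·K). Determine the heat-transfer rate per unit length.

Resistance network (inner→outer):
  R'_aluminium = ln(0.0724/0.0563)/(2πk) = 0.2515/(2π·197) = 2.032×10^-4 m·K/W
  R'_conv,out = 1/(2πr h) = 1/(2π·0.0724·22.7) = 0.09684 m·K/W
ΣR = 2.032×10^-4 + 0.09684 = 0.09704 m·K/W
Q' = ΔT/ΣR = (188 °C − 26 °C)/0.09704 = 1670 W/m

Q' = 1670 W/m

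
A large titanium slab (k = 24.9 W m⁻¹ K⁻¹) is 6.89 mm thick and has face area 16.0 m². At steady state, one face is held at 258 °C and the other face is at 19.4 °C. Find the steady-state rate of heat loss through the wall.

Q = 13800 kW

Q = kA·ΔT/L = 24.9 × 16.0 × |258 °C − 19.4 °C| / 0.00689 = 1.38×10^7 W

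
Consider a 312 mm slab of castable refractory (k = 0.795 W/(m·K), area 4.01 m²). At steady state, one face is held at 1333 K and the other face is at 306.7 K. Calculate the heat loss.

Q = kA·ΔT/L = 0.795 × 4.01 × |1333 K − 306.7 K| / 0.312 = 10500 W

Q = 10.5 kW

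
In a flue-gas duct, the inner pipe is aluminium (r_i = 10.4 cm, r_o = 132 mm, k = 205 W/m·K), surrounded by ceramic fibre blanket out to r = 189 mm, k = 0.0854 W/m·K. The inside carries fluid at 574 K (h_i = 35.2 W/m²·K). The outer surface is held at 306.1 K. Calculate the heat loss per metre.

Q' = 376 W/m

Resistance network (inner→outer):
  R'_conv,in = 1/(2πr h) = 1/(2π·0.104·35.2) = 0.04348 m·K/W
  R'_aluminium = ln(0.132/0.104)/(2πk) = 0.2384/(2π·205) = 1.851×10^-4 m·K/W
  R'_ceramic fibre blanket = ln(0.189/0.132)/(2πk) = 0.3589/(2π·0.0854) = 0.6689 m·K/W
ΣR = 0.04348 + 1.851×10^-4 + 0.6689 = 0.7126 m·K/W
Q' = ΔT/ΣR = (574 K − 306.1 K)/0.7126 = 376 W/m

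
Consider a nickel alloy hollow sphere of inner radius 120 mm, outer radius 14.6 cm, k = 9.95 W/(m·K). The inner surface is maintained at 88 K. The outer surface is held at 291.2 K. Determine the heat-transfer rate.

Q = 4πk·ΔT/(1/r₁ − 1/r₂) = 4π × 9.95 × 203.2 / (1/0.120 − 1/0.146) = 17100 W

Q = 17.1 kW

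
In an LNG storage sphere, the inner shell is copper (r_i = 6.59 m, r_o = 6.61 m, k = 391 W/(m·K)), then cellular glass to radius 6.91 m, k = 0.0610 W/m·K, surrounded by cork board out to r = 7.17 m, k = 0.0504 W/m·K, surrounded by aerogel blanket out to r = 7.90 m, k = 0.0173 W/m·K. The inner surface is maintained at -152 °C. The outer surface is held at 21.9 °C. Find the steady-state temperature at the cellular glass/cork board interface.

T = -132 °C

Resistance network (inner→outer):
  R_copper = (1/6.59 − 1/6.61)/(4πk) = 4.591×10^-4/(4π·391) = 9.345×10^-8 K/W
  R_cellular glass = (1/6.61 − 1/6.91)/(4πk) = 0.006568/(4π·0.0610) = 0.008568 K/W
  R_cork board = (1/6.91 − 1/7.17)/(4πk) = 0.005248/(4π·0.0504) = 0.008286 K/W
  R_aerogel blanket = (1/7.17 − 1/7.90)/(4πk) = 0.01289/(4π·0.0173) = 0.05928 K/W
ΣR = 9.345×10^-8 + 0.008568 + 0.008286 + 0.05928 = 0.07613 K/W
Q = ΔT/ΣR = (-152 °C − 21.9 °C)/0.07613 = -2284 W
From the inner boundary to the cellular glass/cork board interface, ΣR_partial = 0.008568 K/W.
T_interface = T_in − Q·ΣR_partial = -152 °C − (-2284)(0.008568) = -132 °C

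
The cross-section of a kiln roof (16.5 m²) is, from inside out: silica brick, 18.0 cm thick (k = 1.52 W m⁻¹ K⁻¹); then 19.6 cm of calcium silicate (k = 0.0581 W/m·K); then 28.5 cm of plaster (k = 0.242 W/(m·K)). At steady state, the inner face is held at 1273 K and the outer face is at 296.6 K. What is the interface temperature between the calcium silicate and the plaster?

T = 543 K

Treat each layer as a resistance in series:
  R_silica brick = L/(kA) = 0.180/(1.52·16.5) = 0.007177 K/W
  R_calcium silicate = L/(kA) = 0.196/(0.0581·16.5) = 0.2045 K/W
  R_plaster = L/(kA) = 0.285/(0.242·16.5) = 0.07137 K/W
ΣR = 0.007177 + 0.2045 + 0.07137 = 0.2830 K/W
Q = ΔT/ΣR = (1273 K − 296.6 K)/0.2830 = 3450 W
From the inner boundary to the calcium silicate/plaster interface, ΣR_partial = 0.2117 K/W.
T_interface = T_in − Q·ΣR_partial = 1273 K − (3450)(0.2117) = 543 K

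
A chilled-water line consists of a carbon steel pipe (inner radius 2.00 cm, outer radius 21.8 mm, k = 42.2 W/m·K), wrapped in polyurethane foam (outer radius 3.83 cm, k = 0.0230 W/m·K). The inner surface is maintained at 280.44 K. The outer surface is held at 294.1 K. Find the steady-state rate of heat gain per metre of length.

Q' = 3.50 W/m

Treat each layer as a resistance in series:
  R'_carbon steel = ln(0.0218/0.0200)/(2πk) = 0.08618/(2π·42.2) = 3.250×10^-4 m·K/W
  R'_polyurethane foam = ln(0.0383/0.0218)/(2πk) = 0.5635/(2π·0.0230) = 3.900 m·K/W
ΣR = 3.250×10^-4 + 3.900 = 3.900 m·K/W
Q' = ΔT/ΣR = (280.44 K − 294.1 K)/3.900 = -3.50 W/m
(Negative Q' ⇒ heat flows inward; heat gain = 3.50 W/m.)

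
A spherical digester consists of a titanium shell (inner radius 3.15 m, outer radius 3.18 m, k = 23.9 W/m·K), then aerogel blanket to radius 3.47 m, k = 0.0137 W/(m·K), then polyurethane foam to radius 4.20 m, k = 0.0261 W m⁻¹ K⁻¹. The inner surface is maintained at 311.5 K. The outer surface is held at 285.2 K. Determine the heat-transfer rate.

Q = 86.1 W

Series thermal resistances, inner to outer:
  R_titanium = (1/3.15 − 1/3.18)/(4πk) = 0.002995/(4π·23.9) = 9.972×10^-6 K/W
  R_aerogel blanket = (1/3.18 − 1/3.47)/(4πk) = 0.02628/(4π·0.0137) = 0.1527 K/W
  R_polyurethane foam = (1/3.47 − 1/4.20)/(4πk) = 0.05009/(4π·0.0261) = 0.1527 K/W
ΣR = 9.972×10^-6 + 0.1527 + 0.1527 = 0.3054 K/W
Q = ΔT/ΣR = (311.5 K − 285.2 K)/0.3054 = 86.1 W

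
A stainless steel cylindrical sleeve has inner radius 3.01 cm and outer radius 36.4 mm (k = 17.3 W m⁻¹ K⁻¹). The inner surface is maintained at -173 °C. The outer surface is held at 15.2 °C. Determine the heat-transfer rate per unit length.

Q' = 2πk·ΔT/ln(r₂/r₁) = 2π × 17.3 × 188.2 / ln(0.0364/0.0301) = 1.08×10^5 W/m

Q' = 108 kW/m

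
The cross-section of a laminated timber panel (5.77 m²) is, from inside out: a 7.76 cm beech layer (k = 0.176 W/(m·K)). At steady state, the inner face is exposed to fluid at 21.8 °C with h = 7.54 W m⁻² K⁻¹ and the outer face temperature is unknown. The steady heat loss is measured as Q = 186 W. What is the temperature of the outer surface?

Sum the resistances:
  R_conv,in = 1/(hA) = 1/(7.54·5.77) = 0.02299 K/W
  R_beech = L/(kA) = 0.0776/(0.176·5.77) = 0.07641 K/W
ΣR = 0.09940 K/W
ΔT = Q·ΣR = 186 × 0.09940 = 18.49 K
Heat flows outward, so T_out = T_in − ΔT = 21.8 − 18.49 = 3.31 °C

T_out = 3.31 °C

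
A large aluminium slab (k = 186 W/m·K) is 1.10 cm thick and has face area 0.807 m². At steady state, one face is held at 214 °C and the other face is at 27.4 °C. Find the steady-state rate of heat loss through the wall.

Q = 2550 kW

Q = kA·ΔT/L = 186 × 0.807 × |214 °C − 27.4 °C| / 0.0110 = 2.55×10^6 W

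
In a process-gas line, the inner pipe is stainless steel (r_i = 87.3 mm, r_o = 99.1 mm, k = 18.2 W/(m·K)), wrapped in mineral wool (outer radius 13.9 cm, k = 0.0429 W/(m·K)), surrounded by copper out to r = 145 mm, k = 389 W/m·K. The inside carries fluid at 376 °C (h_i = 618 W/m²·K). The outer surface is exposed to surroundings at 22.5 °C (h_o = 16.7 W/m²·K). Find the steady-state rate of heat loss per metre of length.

Q' = 267 W/m

Treat each layer as a resistance in series:
  R'_conv,in = 1/(2πr h) = 1/(2π·0.0873·618) = 0.002950 m·K/W
  R'_stainless steel = ln(0.0991/0.0873)/(2πk) = 0.1268/(2π·18.2) = 0.001109 m·K/W
  R'_mineral wool = ln(0.139/0.0991)/(2πk) = 0.3383/(2π·0.0429) = 1.255 m·K/W
  R'_copper = ln(0.145/0.139)/(2πk) = 0.04226/(2π·389) = 1.729×10^-5 m·K/W
  R'_conv,out = 1/(2πr h) = 1/(2π·0.145·16.7) = 0.06573 m·K/W
ΣR = 0.002950 + 0.001109 + 1.255 + 1.729×10^-5 + 0.06573 = 1.325 m·K/W
Q' = ΔT/ΣR = (376 °C − 22.5 °C)/1.325 = 267 W/m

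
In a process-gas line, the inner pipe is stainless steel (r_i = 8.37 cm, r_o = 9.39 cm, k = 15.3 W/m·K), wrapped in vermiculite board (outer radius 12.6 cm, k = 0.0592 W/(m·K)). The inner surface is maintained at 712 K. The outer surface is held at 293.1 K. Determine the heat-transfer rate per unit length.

Treat each layer as a resistance in series:
  R'_stainless steel = ln(0.0939/0.0837)/(2πk) = 0.1150/(2π·15.3) = 0.001196 m·K/W
  R'_vermiculite board = ln(0.126/0.0939)/(2πk) = 0.2941/(2π·0.0592) = 0.7905 m·K/W
ΣR = 0.001196 + 0.7905 = 0.7917 m·K/W
Q' = ΔT/ΣR = (712 K − 293.1 K)/0.7917 = 529 W/m

Q' = 529 W/m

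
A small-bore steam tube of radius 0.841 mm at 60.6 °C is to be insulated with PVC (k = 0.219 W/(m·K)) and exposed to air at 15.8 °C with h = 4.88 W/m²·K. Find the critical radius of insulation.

For a cylinder, r_cr = k_ins/h = 0.219/4.88 = 0.0449 m = 4.49 cm

r_cr = 4.49 cm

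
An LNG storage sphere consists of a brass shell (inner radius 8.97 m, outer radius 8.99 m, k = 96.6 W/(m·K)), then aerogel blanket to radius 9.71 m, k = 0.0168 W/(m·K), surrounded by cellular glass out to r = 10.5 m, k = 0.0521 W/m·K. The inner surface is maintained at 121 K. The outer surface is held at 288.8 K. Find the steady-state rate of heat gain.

Q = 3300 W

Resistance network (inner→outer):
  R_brass = (1/8.97 − 1/8.99)/(4πk) = 2.480×10^-4/(4π·96.6) = 2.043×10^-7 K/W
  R_aerogel blanket = (1/8.99 − 1/9.71)/(4πk) = 0.008248/(4π·0.0168) = 0.03907 K/W
  R_cellular glass = (1/9.71 − 1/10.5)/(4πk) = 0.007749/(4π·0.0521) = 0.01184 K/W
ΣR = 2.043×10^-7 + 0.03907 + 0.01184 = 0.05091 K/W
Q = ΔT/ΣR = (121 K − 288.8 K)/0.05091 = -3300 W
(Negative Q ⇒ heat flows inward; heat gain = 3300 W.)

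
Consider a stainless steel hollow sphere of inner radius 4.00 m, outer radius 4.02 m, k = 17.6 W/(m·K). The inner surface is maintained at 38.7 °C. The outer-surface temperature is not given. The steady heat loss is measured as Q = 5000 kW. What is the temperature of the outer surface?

T_out = 10.6 °C

Sum the resistances:
  R_stainless steel = (1/4.00 − 1/4.02)/(4πk) = 0.001244/(4π·17.6) = 5.624×10^-6 K/W
ΣR = 5.624×10^-6 K/W
ΔT = Q·ΣR = 5.00×10^6 × 5.624×10^-6 = 28.12 K
Heat flows outward, so T_out = T_in − ΔT = 38.7 − 28.12 = 10.6 °C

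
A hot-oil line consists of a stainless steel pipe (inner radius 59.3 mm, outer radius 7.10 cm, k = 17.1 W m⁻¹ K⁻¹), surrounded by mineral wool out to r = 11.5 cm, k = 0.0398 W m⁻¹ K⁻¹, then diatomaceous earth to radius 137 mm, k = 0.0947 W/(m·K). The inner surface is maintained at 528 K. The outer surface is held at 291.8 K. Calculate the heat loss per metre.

Series thermal resistances, inner to outer:
  R'_stainless steel = ln(0.0710/0.0593)/(2πk) = 0.1801/(2π·17.1) = 0.001676 m·K/W
  R'_mineral wool = ln(0.115/0.0710)/(2πk) = 0.4823/(2π·0.0398) = 1.928 m·K/W
  R'_diatomaceous earth = ln(0.137/0.115)/(2πk) = 0.1750/(2π·0.0947) = 0.2942 m·K/W
ΣR = 0.001676 + 1.928 + 0.2942 = 2.224 m·K/W
Q' = ΔT/ΣR = (528 K − 291.8 K)/2.224 = 106 W/m

Q' = 106 W/m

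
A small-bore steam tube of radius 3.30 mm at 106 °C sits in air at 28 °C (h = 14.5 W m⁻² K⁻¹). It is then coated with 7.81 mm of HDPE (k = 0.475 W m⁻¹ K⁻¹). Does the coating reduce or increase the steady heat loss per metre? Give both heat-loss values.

increases: 23.5 → 55.9 W/m

Critical radius for a cylinder: r_cr = k/h = 0.0328 m = 3.28 cm.
Outer radius after coating: r₂ = 0.00330 + 0.00781 = 0.01111 m.
Since r₁ < r_cr and r₂ ≤ r_cr, the coating moves toward the maximum at r_cr — heat loss rises.
Bare: R = 1/(2πr₁h) = 3.326 m·K/W; Q = 78/3.326 = 23.5 W/m.
Coated: R = R_cond + R_conv = 1.395 m·K/W; Q = 78/1.395 = 55.9 W/m.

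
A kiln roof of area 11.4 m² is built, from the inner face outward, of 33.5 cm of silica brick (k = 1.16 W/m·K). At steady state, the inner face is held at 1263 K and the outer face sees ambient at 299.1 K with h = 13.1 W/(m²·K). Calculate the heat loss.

Q = 30.1 kW

Resistance network (inner→outer):
  R_silica brick = L/(kA) = 0.335/(1.16·11.4) = 0.02533 K/W
  R_conv,out = 1/(hA) = 1/(13.1·11.4) = 0.006696 K/W
ΣR = 0.02533 + 0.006696 = 0.03203 K/W
Q = ΔT/ΣR = (1263 K − 299.1 K)/0.03203 = 30100 W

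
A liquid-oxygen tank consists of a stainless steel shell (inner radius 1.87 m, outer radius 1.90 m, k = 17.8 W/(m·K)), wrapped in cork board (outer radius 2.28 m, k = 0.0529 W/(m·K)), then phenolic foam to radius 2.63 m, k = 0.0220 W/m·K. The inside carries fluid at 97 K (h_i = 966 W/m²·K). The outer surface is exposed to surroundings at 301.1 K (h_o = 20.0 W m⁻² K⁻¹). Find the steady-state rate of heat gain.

Resistance network (inner→outer):
  R_conv,in = 1/(4πr²h) = 1/(4π·1.87²·966) = 2.356×10^-5 K/W
  R_stainless steel = (1/1.87 − 1/1.90)/(4πk) = 0.008444/(4π·17.8) = 3.775×10^-5 K/W
  R_cork board = (1/1.90 − 1/2.28)/(4πk) = 0.08772/(4π·0.0529) = 0.1320 K/W
  R_phenolic foam = (1/2.28 − 1/2.63)/(4πk) = 0.05837/(4π·0.0220) = 0.2111 K/W
  R_conv,out = 1/(4πr²h) = 1/(4π·2.63²·20.0) = 5.752×10^-4 K/W
ΣR = 2.356×10^-5 + 3.775×10^-5 + 0.1320 + 0.2111 + 5.752×10^-4 = 0.3437 K/W
Q = ΔT/ΣR = (97 K − 301.1 K)/0.3437 = -594 W
(Negative Q ⇒ heat flows inward; heat gain = 594 W.)

Q = 594 W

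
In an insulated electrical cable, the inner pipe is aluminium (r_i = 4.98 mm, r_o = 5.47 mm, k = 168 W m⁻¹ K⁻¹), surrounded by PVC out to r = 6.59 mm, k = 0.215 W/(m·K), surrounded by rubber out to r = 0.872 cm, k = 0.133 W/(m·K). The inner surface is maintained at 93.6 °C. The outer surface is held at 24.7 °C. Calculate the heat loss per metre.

Resistance network (inner→outer):
  R'_aluminium = ln(0.00547/0.00498)/(2πk) = 0.09385/(2π·168) = 8.891×10^-5 m·K/W
  R'_PVC = ln(0.00659/0.00547)/(2πk) = 0.1863/(2π·0.215) = 0.1379 m·K/W
  R'_rubber = ln(0.00872/0.00659)/(2πk) = 0.2801/(2π·0.133) = 0.3351 m·K/W
ΣR = 8.891×10^-5 + 0.1379 + 0.3351 = 0.4731 m·K/W
Q' = ΔT/ΣR = (93.6 °C − 24.7 °C)/0.4731 = 146 W/m

Q' = 146 W/m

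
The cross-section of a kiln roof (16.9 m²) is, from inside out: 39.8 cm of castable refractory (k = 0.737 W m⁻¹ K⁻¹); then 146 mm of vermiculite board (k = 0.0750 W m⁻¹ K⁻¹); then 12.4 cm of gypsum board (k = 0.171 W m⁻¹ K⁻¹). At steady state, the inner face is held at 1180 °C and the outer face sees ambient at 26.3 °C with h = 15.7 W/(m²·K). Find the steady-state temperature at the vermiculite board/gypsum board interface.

Treat each layer as a resistance in series:
  R_castable refractory = L/(kA) = 0.398/(0.737·16.9) = 0.03195 K/W
  R_vermiculite board = L/(kA) = 0.146/(0.0750·16.9) = 0.1152 K/W
  R_gypsum board = L/(kA) = 0.124/(0.171·16.9) = 0.04291 K/W
  R_conv,out = 1/(hA) = 1/(15.7·16.9) = 0.003769 K/W
ΣR = 0.03195 + 0.1152 + 0.04291 + 0.003769 = 0.1938 K/W
Q = ΔT/ΣR = (1180 °C − 26.3 °C)/0.1938 = 5953 W
From the inner boundary to the vermiculite board/gypsum board interface, ΣR_partial = 0.1472 K/W.
T_interface = T_in − Q·ΣR_partial = 1180 °C − (5953)(0.1472) = 304 °C

T = 304 °C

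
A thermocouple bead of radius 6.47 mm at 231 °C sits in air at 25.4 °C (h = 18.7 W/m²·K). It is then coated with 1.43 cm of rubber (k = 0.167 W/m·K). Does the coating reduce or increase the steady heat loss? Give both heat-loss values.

increases: 2.02 → 3.39 W

Critical radius for a sphere: r_cr = 2k/h = 0.0179 m = 1.79 cm.
Outer radius after coating: r₂ = 0.00647 + 0.0143 = 0.02077 m.
r₁ < r_cr < r₂: heat loss rises to a maximum at r_cr then falls. Whether the coating helps depends on whether Q(r₂) has dropped back below Q(r₁).
Bare: R = 1/(4πr₁²h) = 101.7 K/W; Q = 205.6/101.7 = 2.02 W.
Coated: R = R_cond + R_conv = 60.57 K/W; Q = 205.6/60.57 = 3.39 W.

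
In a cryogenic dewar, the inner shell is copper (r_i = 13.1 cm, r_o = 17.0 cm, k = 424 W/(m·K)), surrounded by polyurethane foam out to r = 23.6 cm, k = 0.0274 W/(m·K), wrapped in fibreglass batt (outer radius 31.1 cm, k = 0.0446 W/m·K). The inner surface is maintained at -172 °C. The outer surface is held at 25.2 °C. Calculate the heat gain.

Q = 29.9 W

Series thermal resistances, inner to outer:
  R_copper = (1/0.131 − 1/0.170)/(4πk) = 1.751/(4π·424) = 3.287×10^-4 K/W
  R_polyurethane foam = (1/0.170 − 1/0.236)/(4πk) = 1.645/(4π·0.0274) = 4.778 K/W
  R_fibreglass batt = (1/0.236 − 1/0.311)/(4πk) = 1.022/(4π·0.0446) = 1.823 K/W
ΣR = 3.287×10^-4 + 4.778 + 1.823 = 6.601 K/W
Q = ΔT/ΣR = (-172 °C − 25.2 °C)/6.601 = -29.9 W
(Negative Q ⇒ heat flows inward; heat gain = 29.9 W.)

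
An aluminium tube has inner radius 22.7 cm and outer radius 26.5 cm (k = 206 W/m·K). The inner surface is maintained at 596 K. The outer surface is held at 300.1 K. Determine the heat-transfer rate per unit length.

Q' = 2470 kW/m

Q' = 2πk·ΔT/ln(r₂/r₁) = 2π × 206 × 295.9 / ln(0.265/0.227) = 2.47×10^6 W/m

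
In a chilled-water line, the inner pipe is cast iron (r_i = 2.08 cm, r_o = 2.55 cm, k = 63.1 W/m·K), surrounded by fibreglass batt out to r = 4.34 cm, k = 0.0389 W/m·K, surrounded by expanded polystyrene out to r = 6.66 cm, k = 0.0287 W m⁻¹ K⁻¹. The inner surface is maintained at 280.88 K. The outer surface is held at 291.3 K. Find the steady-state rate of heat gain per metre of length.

Treat each layer as a resistance in series:
  R'_cast iron = ln(0.0255/0.0208)/(2πk) = 0.2037/(2π·63.1) = 5.138×10^-4 m·K/W
  R'_fibreglass batt = ln(0.0434/0.0255)/(2πk) = 0.5318/(2π·0.0389) = 2.176 m·K/W
  R'_expanded polystyrene = ln(0.0666/0.0434)/(2πk) = 0.4282/(2π·0.0287) = 2.375 m·K/W
ΣR = 5.138×10^-4 + 2.176 + 2.375 = 4.552 m·K/W
Q' = ΔT/ΣR = (280.88 K − 291.3 K)/4.552 = -2.29 W/m
(Negative Q' ⇒ heat flows inward; heat gain = 2.29 W/m.)

Q' = 2.29 W/m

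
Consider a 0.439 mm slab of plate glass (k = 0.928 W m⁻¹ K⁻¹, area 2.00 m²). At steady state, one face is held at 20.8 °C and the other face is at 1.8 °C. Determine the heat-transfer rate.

Q = kA·ΔT/L = 0.928 × 2.00 × |20.8 °C − 1.8 °C| / 4.39×10^-4 = 80300 W

Q = 80300 W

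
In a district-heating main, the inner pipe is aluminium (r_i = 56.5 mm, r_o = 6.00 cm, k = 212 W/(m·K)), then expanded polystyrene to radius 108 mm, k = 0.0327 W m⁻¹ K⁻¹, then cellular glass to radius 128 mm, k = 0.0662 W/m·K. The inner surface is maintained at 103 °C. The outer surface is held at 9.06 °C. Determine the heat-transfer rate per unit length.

Series thermal resistances, inner to outer:
  R'_aluminium = ln(0.0600/0.0565)/(2πk) = 0.06010/(2π·212) = 4.512×10^-5 m·K/W
  R'_expanded polystyrene = ln(0.108/0.0600)/(2πk) = 0.5878/(2π·0.0327) = 2.861 m·K/W
  R'_cellular glass = ln(0.128/0.108)/(2πk) = 0.1699/(2π·0.0662) = 0.4085 m·K/W
ΣR = 4.512×10^-5 + 2.861 + 0.4085 = 3.270 m·K/W
Q' = ΔT/ΣR = (103 °C − 9.06 °C)/3.270 = 28.7 W/m

Q' = 28.7 W/m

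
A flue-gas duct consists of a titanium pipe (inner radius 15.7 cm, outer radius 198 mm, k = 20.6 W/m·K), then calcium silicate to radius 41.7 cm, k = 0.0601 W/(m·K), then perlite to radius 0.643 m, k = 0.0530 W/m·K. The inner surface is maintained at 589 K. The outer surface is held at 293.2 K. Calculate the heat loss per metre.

Resistance network (inner→outer):
  R'_titanium = ln(0.198/0.157)/(2πk) = 0.2320/(2π·20.6) = 0.001793 m·K/W
  R'_calcium silicate = ln(0.417/0.198)/(2πk) = 0.7448/(2π·0.0601) = 1.972 m·K/W
  R'_perlite = ln(0.643/0.417)/(2πk) = 0.4331/(2π·0.0530) = 1.300 m·K/W
ΣR = 0.001793 + 1.972 + 1.300 = 3.274 m·K/W
Q' = ΔT/ΣR = (589 K − 293.2 K)/3.274 = 90.3 W/m

Q' = 90.3 W/m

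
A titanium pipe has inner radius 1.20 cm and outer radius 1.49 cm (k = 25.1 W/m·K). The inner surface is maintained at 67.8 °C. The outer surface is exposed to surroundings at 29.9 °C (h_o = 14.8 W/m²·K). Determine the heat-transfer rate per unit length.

Q' = 52.4 W/m

Series thermal resistances, inner to outer:
  R'_titanium = ln(0.0149/0.0120)/(2πk) = 0.2165/(2π·25.1) = 0.001373 m·K/W
  R'_conv,out = 1/(2πr h) = 1/(2π·0.0149·14.8) = 0.7217 m·K/W
ΣR = 0.001373 + 0.7217 = 0.7231 m·K/W
Q' = ΔT/ΣR = (67.8 °C − 29.9 °C)/0.7231 = 52.4 W/m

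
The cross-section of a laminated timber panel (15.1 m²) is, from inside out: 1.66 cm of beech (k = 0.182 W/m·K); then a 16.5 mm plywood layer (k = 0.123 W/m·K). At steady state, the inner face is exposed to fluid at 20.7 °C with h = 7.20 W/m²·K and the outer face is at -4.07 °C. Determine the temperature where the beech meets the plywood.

T = 5.05 °C

Treat each layer as a resistance in series:
  R_conv,in = 1/(hA) = 1/(7.20·15.1) = 0.009198 K/W
  R_beech = L/(kA) = 0.0166/(0.182·15.1) = 0.006040 K/W
  R_plywood = L/(kA) = 0.0165/(0.123·15.1) = 0.008884 K/W
ΣR = 0.009198 + 0.006040 + 0.008884 = 0.02412 K/W
Q = ΔT/ΣR = (20.7 °C − -4.07 °C)/0.02412 = 1027 W
From the inner boundary to the beech/plywood interface, ΣR_partial = 0.01524 K/W.
T_interface = T_in − Q·ΣR_partial = 20.7 °C − (1027)(0.01524) = 5.05 °C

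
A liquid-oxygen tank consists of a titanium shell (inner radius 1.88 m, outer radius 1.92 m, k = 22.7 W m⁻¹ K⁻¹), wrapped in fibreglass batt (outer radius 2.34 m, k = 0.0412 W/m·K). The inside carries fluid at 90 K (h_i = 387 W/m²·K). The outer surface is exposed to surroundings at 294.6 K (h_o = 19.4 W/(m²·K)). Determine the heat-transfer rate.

Q = 1130 W

Treat each layer as a resistance in series:
  R_conv,in = 1/(4πr²h) = 1/(4π·1.88²·387) = 5.818×10^-5 K/W
  R_titanium = (1/1.88 − 1/1.92)/(4πk) = 0.01108/(4π·22.7) = 3.885×10^-5 K/W
  R_fibreglass batt = (1/1.92 − 1/2.34)/(4πk) = 0.09348/(4π·0.0412) = 0.1806 K/W
  R_conv,out = 1/(4πr²h) = 1/(4π·2.34²·19.4) = 7.491×10^-4 K/W
ΣR = 5.818×10^-5 + 3.885×10^-5 + 0.1806 + 7.491×10^-4 = 0.1814 K/W
Q = ΔT/ΣR = (90 K − 294.6 K)/0.1814 = -1130 W
(Negative Q ⇒ heat flows inward; heat gain = 1130 W.)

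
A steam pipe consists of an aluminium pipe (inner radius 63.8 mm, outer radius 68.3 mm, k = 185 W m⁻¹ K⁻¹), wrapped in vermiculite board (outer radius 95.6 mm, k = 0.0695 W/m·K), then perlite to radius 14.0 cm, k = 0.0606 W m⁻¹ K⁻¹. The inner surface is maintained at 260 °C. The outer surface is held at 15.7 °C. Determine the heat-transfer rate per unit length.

Q' = 138 W/m

Series thermal resistances, inner to outer:
  R'_aluminium = ln(0.0683/0.0638)/(2πk) = 0.06816/(2π·185) = 5.863×10^-5 m·K/W
  R'_vermiculite board = ln(0.0956/0.0683)/(2πk) = 0.3363/(2π·0.0695) = 0.7700 m·K/W
  R'_perlite = ln(0.140/0.0956)/(2πk) = 0.3815/(2π·0.0606) = 1.002 m·K/W
ΣR = 5.863×10^-5 + 0.7700 + 1.002 = 1.772 m·K/W
Q' = ΔT/ΣR = (260 °C − 15.7 °C)/1.772 = 138 W/m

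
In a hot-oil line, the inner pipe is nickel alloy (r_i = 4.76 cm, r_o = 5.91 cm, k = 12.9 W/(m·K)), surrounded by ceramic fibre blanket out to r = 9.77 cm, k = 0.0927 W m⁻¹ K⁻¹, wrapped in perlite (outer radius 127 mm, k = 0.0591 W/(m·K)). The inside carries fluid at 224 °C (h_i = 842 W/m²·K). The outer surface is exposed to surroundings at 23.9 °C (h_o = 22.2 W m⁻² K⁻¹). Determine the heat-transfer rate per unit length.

Treat each layer as a resistance in series:
  R'_conv,in = 1/(2πr h) = 1/(2π·0.0476·842) = 0.003971 m·K/W
  R'_nickel alloy = ln(0.0591/0.0476)/(2πk) = 0.2164/(2π·12.9) = 0.002670 m·K/W
  R'_ceramic fibre blanket = ln(0.0977/0.0591)/(2πk) = 0.5027/(2π·0.0927) = 0.8630 m·K/W
  R'_perlite = ln(0.127/0.0977)/(2πk) = 0.2623/(2π·0.0591) = 0.7063 m·K/W
  R'_conv,out = 1/(2πr h) = 1/(2π·0.127·22.2) = 0.05645 m·K/W
ΣR = 0.003971 + 0.002670 + 0.8630 + 0.7063 + 0.05645 = 1.632 m·K/W
Q' = ΔT/ΣR = (224 °C − 23.9 °C)/1.632 = 123 W/m

Q' = 123 W/m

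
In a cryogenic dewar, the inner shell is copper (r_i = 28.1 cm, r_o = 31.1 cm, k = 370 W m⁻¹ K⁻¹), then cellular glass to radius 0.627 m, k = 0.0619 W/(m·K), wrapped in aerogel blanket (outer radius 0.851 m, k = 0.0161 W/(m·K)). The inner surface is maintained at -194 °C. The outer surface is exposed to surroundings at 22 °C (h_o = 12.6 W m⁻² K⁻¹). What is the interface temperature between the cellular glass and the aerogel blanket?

T = -86.0 °C

Resistance network (inner→outer):
  R_copper = (1/0.281 − 1/0.311)/(4πk) = 0.3433/(4π·370) = 7.383×10^-5 K/W
  R_cellular glass = (1/0.311 − 1/0.627)/(4πk) = 1.621/(4π·0.0619) = 2.083 K/W
  R_aerogel blanket = (1/0.627 − 1/0.851)/(4πk) = 0.4198/(4π·0.0161) = 2.075 K/W
  R_conv,out = 1/(4πr²h) = 1/(4π·0.851²·12.6) = 0.008721 K/W
ΣR = 7.383×10^-5 + 2.083 + 2.075 + 0.008721 = 4.167 K/W
Q = ΔT/ΣR = (-194 °C − 22 °C)/4.167 = -51.84 W
From the inner boundary to the cellular glass/aerogel blanket interface, ΣR_partial = 2.083 K/W.
T_interface = T_in − Q·ΣR_partial = -194 °C − (-51.84)(2.083) = -86.0 °C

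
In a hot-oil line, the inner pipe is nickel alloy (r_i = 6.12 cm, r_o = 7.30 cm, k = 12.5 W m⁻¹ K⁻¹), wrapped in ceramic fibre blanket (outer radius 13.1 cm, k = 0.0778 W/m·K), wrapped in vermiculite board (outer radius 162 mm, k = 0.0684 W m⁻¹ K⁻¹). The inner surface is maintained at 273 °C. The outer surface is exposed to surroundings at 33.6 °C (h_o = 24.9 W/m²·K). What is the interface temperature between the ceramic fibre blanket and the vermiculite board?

Series thermal resistances, inner to outer:
  R'_nickel alloy = ln(0.0730/0.0612)/(2πk) = 0.1763/(2π·12.5) = 0.002245 m·K/W
  R'_ceramic fibre blanket = ln(0.131/0.0730)/(2πk) = 0.5847/(2π·0.0778) = 1.196 m·K/W
  R'_vermiculite board = ln(0.162/0.131)/(2πk) = 0.2124/(2π·0.0684) = 0.4942 m·K/W
  R'_conv,out = 1/(2πr h) = 1/(2π·0.162·24.9) = 0.03946 m·K/W
ΣR = 0.002245 + 1.196 + 0.4942 + 0.03946 = 1.732 m·K/W
Q' = ΔT/ΣR = (273 °C − 33.6 °C)/1.732 = 138.2 W/m
From the inner boundary to the ceramic fibre blanket/vermiculite board interface, ΣR_partial = 1.198 m·K/W.
T_interface = T_in − Q'·ΣR_partial = 273 °C − (138.2)(1.198) = 107 °C

T = 107 °C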